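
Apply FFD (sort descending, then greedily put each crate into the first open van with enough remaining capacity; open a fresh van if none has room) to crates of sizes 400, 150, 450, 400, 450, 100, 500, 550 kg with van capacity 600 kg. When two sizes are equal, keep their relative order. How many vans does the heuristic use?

6

Sorted descending: 550, 500, 450, 450, 400, 400, 150, 100.
  550 → van 1 (new)  [load 550/600]
  500 → van 2 (new)  [load 500/600]
  450 → van 3 (new)  [load 450/600]
  450 → van 4 (new)  [load 450/600]
  400 → van 5 (new)  [load 400/600]
  400 → van 6 (new)  [load 400/600]
  150 → van 3  [load 600/600]
  100 → van 2  [load 600/600]
6 vans opened.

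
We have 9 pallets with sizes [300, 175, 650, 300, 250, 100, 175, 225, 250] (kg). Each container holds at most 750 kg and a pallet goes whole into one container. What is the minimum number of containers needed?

4

Total = 650 + 300 + 300 + 250 + 250 + 225 + 175 + 175 + 100 = 2425 kg.
Lower bound: ⌈2425/750⌉ = 4 containers.
A packing using 4 containers:
  container 1: 650 + 100 = 750
  container 2: 300 + 300 = 600
  container 3: 250 + 250 + 225 = 725
  container 4: 175 + 175 = 350
This matches the lower bound, so 4 is optimal.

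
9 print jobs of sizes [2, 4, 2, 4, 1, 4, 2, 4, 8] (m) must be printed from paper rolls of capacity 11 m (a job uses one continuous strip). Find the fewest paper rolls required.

Total = 8 + 4 + 4 + 4 + 4 + 2 + 2 + 2 + 1 = 31 m.
Lower bound: ⌈31/11⌉ = 3 paper rolls.
A packing using 3 paper rolls:
  roll 1: 8 + 2 + 1 = 11
  roll 2: 4 + 4 + 2 = 10
  roll 3: 4 + 4 + 2 = 10
This matches the lower bound, so 3 is optimal.

3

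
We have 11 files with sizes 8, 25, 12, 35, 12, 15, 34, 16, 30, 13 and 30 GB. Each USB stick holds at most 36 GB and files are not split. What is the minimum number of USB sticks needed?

Total = 35 + 34 + 30 + 30 + 25 + 16 + 15 + 13 + 12 + 12 + 8 = 230 GB.
Lower bound: ⌈230/36⌉ = 7 USB sticks.
A packing using 8 USB sticks:
  USB stick 1: 35 = 35
  USB stick 2: 34 = 34
  USB stick 3: 30 = 30
  USB stick 4: 30 = 30
  USB stick 5: 25 + 8 = 33
  USB stick 6: 16 + 15 = 31
  USB stick 7: 13 + 12 = 25
  USB stick 8: 12 = 12
No arrangement into 7 USB sticks stays within capacity, so 8 is optimal.

8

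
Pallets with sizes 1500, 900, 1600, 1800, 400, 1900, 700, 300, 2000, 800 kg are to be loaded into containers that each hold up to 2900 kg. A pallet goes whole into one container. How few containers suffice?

5

Total = 2000 + 1900 + 1800 + 1600 + 1500 + 900 + 800 + 700 + 400 + 300 = 11900 kg.
Lower bound: ⌈11900/2900⌉ = 5 containers.
A packing using 5 containers:
  container 1: 2000 + 900 = 2900
  container 2: 1900 + 800 = 2700
  container 3: 1800 + 700 + 400 = 2900
  container 4: 1600 + 300 = 1900
  container 5: 1500 = 1500
This matches the lower bound, so 5 is optimal.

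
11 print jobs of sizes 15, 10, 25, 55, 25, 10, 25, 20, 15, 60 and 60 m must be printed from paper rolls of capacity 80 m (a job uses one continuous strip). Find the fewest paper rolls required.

Total = 60 + 60 + 55 + 25 + 25 + 25 + 20 + 15 + 15 + 10 + 10 = 320 m.
Lower bound: ⌈320/80⌉ = 4 paper rolls.
A packing using 4 paper rolls:
  roll 1: 60 + 20 = 80
  roll 2: 60 + 10 + 10 = 80
  roll 3: 55 + 25 = 80
  roll 4: 25 + 25 + 15 + 15 = 80
This matches the lower bound, so 4 is optimal.

4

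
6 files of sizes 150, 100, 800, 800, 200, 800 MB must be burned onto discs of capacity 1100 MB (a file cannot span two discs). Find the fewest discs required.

Total = 800 + 800 + 800 + 200 + 150 + 100 = 2850 MB.
Lower bound: ⌈2850/1100⌉ = 3 discs.
A packing using 3 discs:
  disc 1: 800 + 200 + 100 = 1100
  disc 2: 800 + 150 = 950
  disc 3: 800 = 800
This matches the lower bound, so 3 is optimal.

3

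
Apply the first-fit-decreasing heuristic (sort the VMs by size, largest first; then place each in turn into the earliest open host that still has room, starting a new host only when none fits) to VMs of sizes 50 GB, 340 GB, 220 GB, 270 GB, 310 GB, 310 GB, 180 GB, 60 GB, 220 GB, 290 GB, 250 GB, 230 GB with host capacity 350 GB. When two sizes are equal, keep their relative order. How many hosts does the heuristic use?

Sorted descending: 340, 310, 310, 290, 270, 250, 230, 220, 220, 180, 60, 50.
  340 → host 1 (new)  [load 340/350]
  310 → host 2 (new)  [load 310/350]
  310 → host 3 (new)  [load 310/350]
  290 → host 4 (new)  [load 290/350]
  270 → host 5 (new)  [load 270/350]
  250 → host 6 (new)  [load 250/350]
  230 → host 7 (new)  [load 230/350]
  220 → host 8 (new)  [load 220/350]
  220 → host 9 (new)  [load 220/350]
  180 → host 10 (new)  [load 180/350]
  60 → host 4  [load 350/350]
  50 → host 5  [load 320/350]
10 hosts opened.

10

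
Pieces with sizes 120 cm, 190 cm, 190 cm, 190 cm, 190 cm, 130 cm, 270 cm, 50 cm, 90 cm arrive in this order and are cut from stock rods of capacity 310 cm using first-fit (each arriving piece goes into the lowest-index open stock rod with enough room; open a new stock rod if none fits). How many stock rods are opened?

6

  120 → stock rod 1 (new)  [load 120/310]
  190 → stock rod 1  [load 310/310]
  190 → stock rod 2 (new)  [load 190/310]
  190 → stock rod 3 (new)  [load 190/310]
  190 → stock rod 4 (new)  [load 190/310]
  130 → stock rod 5 (new)  [load 130/310]
  270 → stock rod 6 (new)  [load 270/310]
  50 → stock rod 2  [load 240/310]
  90 → stock rod 3  [load 280/310]
6 stock rods opened.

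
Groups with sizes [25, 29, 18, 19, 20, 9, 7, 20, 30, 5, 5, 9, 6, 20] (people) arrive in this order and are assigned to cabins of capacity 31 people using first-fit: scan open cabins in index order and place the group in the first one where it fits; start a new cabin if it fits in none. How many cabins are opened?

  25 → cabin 1 (new)  [load 25/31]
  29 → cabin 2 (new)  [load 29/31]
  18 → cabin 3 (new)  [load 18/31]
  19 → cabin 4 (new)  [load 19/31]
  20 → cabin 5 (new)  [load 20/31]
  9 → cabin 3  [load 27/31]
  7 → cabin 4  [load 26/31]
  20 → cabin 6 (new)  [load 20/31]
  30 → cabin 7 (new)  [load 30/31]
  5 → cabin 1  [load 30/31]
  5 → cabin 4  [load 31/31]
  9 → cabin 5  [load 29/31]
  6 → cabin 6  [load 26/31]
  20 → cabin 8 (new)  [load 20/31]
8 cabins opened.

8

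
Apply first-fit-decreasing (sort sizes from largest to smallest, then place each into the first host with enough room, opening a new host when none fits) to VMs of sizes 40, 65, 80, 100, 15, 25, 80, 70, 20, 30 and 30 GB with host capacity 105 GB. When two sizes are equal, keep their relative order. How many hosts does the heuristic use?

6

Sorted descending: 100, 80, 80, 70, 65, 40, 30, 30, 25, 20, 15.
  100 → host 1 (new)  [load 100/105]
  80 → host 2 (new)  [load 80/105]
  80 → host 3 (new)  [load 80/105]
  70 → host 4 (new)  [load 70/105]
  65 → host 5 (new)  [load 65/105]
  40 → host 5  [load 105/105]
  30 → host 4  [load 100/105]
  30 → host 6 (new)  [load 30/105]
  25 → host 2  [load 105/105]
  20 → host 3  [load 100/105]
  15 → host 6  [load 45/105]
6 hosts opened.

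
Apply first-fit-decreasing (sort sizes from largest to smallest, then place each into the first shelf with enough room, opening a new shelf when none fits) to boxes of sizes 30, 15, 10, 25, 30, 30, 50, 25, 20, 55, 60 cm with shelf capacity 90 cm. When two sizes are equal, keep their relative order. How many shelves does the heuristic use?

Sorted descending: 60, 55, 50, 30, 30, 30, 25, 25, 20, 15, 10.
  60 → shelf 1 (new)  [load 60/90]
  55 → shelf 2 (new)  [load 55/90]
  50 → shelf 3 (new)  [load 50/90]
  30 → shelf 1  [load 90/90]
  30 → shelf 2  [load 85/90]
  30 → shelf 3  [load 80/90]
  25 → shelf 4 (new)  [load 25/90]
  25 → shelf 4  [load 50/90]
  20 → shelf 4  [load 70/90]
  15 → shelf 4  [load 85/90]
  10 → shelf 3  [load 90/90]
4 shelves opened.

4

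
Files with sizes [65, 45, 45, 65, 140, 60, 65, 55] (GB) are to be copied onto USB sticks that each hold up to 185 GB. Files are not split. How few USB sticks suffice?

3

Total = 140 + 65 + 65 + 65 + 60 + 55 + 45 + 45 = 540 GB.
Lower bound: ⌈540/185⌉ = 3 USB sticks.
A packing using 3 USB sticks:
  USB stick 1: 140 + 45 = 185
  USB stick 2: 65 + 65 + 55 = 185
  USB stick 3: 65 + 60 + 45 = 170
This matches the lower bound, so 3 is optimal.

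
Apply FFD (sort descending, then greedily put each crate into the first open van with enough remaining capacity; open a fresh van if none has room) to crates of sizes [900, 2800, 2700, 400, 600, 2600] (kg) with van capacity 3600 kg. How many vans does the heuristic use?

Sorted descending: 2800, 2700, 2600, 900, 600, 400.
  2800 → van 1 (new)  [load 2800/3600]
  2700 → van 2 (new)  [load 2700/3600]
  2600 → van 3 (new)  [load 2600/3600]
  900 → van 2  [load 3600/3600]
  600 → van 1  [load 3400/3600]
  400 → van 3  [load 3000/3600]
3 vans opened.

3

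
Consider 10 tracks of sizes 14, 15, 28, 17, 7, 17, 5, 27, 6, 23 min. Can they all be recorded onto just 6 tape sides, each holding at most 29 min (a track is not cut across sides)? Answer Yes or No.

A valid assignment using 6 tape sides:
  side 1: 28 = 28
  side 2: 27 = 27
  side 3: 23 + 6 = 29
  side 4: 17 + 7 + 5 = 29
  side 5: 17 = 17
  side 6: 15 + 14 = 29
Every load is within 29 min, so 6 tape sides suffice.

Yes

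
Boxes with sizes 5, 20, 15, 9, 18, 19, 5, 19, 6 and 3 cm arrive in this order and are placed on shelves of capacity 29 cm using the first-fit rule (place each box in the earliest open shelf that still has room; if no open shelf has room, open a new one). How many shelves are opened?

  5 → shelf 1 (new)  [load 5/29]
  20 → shelf 1  [load 25/29]
  15 → shelf 2 (new)  [load 15/29]
  9 → shelf 2  [load 24/29]
  18 → shelf 3 (new)  [load 18/29]
  19 → shelf 4 (new)  [load 19/29]
  5 → shelf 2  [load 29/29]
  19 → shelf 5 (new)  [load 19/29]
  6 → shelf 3  [load 24/29]
  3 → shelf 1  [load 28/29]
5 shelves opened.

5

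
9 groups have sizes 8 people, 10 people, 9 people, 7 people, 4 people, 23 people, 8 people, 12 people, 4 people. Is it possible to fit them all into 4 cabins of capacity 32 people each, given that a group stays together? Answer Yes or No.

Yes

A valid assignment using 3 cabins:
  cabin 1: 23 + 9 = 32
  cabin 2: 12 + 10 + 8 = 30
  cabin 3: 8 + 7 + 4 + 4 = 23
That uses only 3 ≤ 4, so 4 cabins are enough.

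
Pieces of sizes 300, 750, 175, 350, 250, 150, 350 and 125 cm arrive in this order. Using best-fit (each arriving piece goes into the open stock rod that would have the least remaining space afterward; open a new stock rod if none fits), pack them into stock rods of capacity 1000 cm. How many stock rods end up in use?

  300 → stock rod 1 (new)  [load 300/1000]
  750 → stock rod 2 (new)  [load 750/1000]
  175 → stock rod 2  [load 925/1000]
  350 → stock rod 1  [load 650/1000]
  250 → stock rod 1  [load 900/1000]
  150 → stock rod 3 (new)  [load 150/1000]
  350 → stock rod 3  [load 500/1000]
  125 → stock rod 3  [load 625/1000]
3 stock rods opened.

3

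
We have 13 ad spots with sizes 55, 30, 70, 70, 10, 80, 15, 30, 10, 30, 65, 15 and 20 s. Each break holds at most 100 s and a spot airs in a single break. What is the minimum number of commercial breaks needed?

Total = 80 + 70 + 70 + 65 + 55 + 30 + 30 + 30 + 20 + 15 + 15 + 10 + 10 = 500 s.
Lower bound: ⌈500/100⌉ = 5 commercial breaks.
A packing using 5 commercial breaks:
  break 1: 80 + 20 = 100
  break 2: 70 + 30 = 100
  break 3: 70 + 30 = 100
  break 4: 65 + 15 + 10 + 10 = 100
  break 5: 55 + 30 + 15 = 100
This matches the lower bound, so 5 is optimal.

5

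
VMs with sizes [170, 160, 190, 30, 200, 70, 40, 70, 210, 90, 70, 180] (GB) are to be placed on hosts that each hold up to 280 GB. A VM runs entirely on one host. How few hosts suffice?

Total = 210 + 200 + 190 + 180 + 170 + 160 + 90 + 70 + 70 + 70 + 40 + 30 = 1480 GB.
Lower bound: ⌈1480/280⌉ = 6 hosts.
A packing using 6 hosts:
  host 1: 210 + 70 = 280
  host 2: 200 + 70 = 270
  host 3: 190 + 90 = 280
  host 4: 180 + 70 + 30 = 280
  host 5: 170 + 40 = 210
  host 6: 160 = 160
This matches the lower bound, so 6 is optimal.

6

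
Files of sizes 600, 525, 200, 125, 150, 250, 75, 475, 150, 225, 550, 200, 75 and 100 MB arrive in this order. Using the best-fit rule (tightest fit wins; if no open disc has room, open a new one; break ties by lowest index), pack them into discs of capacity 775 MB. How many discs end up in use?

5

  600 → disc 1 (new)  [load 600/775]
  525 → disc 2 (new)  [load 525/775]
  200 → disc 2  [load 725/775]
  125 → disc 1  [load 725/775]
  150 → disc 3 (new)  [load 150/775]
  250 → disc 3  [load 400/775]
  75 → disc 3  [load 475/775]
  475 → disc 4 (new)  [load 475/775]
  150 → disc 3  [load 625/775]
  225 → disc 4  [load 700/775]
  550 → disc 5 (new)  [load 550/775]
  200 → disc 5  [load 750/775]
  75 → disc 4  [load 775/775]
  100 → disc 3  [load 725/775]
5 discs opened.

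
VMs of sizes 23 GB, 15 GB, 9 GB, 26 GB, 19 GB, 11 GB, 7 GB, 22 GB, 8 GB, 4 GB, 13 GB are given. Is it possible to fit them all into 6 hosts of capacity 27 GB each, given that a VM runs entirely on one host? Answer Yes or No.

Total = 157 GB; ⌈157/27⌉ = 6.
The bound of 6 does not rule out 6, but exhaustive search shows no assignment into 6 hosts of capacity 27 GB exists — the minimum is 7.

No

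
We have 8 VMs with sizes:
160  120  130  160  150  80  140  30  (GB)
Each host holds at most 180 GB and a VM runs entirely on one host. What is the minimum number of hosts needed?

7

Total = 160 + 160 + 150 + 140 + 130 + 120 + 80 + 30 = 970 GB.
Lower bound: ⌈970/180⌉ = 6 hosts.
A packing using 7 hosts:
  host 1: 160 = 160
  host 2: 160 = 160
  host 3: 150 + 30 = 180
  host 4: 140 = 140
  host 5: 130 = 130
  host 6: 120 = 120
  host 7: 80 = 80
No arrangement into 6 hosts stays within capacity, so 7 is optimal.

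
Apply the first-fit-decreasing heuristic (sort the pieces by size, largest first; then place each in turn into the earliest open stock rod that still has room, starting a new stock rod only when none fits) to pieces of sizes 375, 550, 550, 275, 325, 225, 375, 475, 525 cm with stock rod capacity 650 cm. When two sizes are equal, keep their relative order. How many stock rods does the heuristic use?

7

Sorted descending: 550, 550, 525, 475, 375, 375, 325, 275, 225.
  550 → stock rod 1 (new)  [load 550/650]
  550 → stock rod 2 (new)  [load 550/650]
  525 → stock rod 3 (new)  [load 525/650]
  475 → stock rod 4 (new)  [load 475/650]
  375 → stock rod 5 (new)  [load 375/650]
  375 → stock rod 6 (new)  [load 375/650]
  325 → stock rod 7 (new)  [load 325/650]
  275 → stock rod 5  [load 650/650]
  225 → stock rod 6  [load 600/650]
7 stock rods opened.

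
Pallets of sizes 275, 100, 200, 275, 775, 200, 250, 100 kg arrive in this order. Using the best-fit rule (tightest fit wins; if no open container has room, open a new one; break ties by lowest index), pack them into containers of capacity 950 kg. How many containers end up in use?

3

  275 → container 1 (new)  [load 275/950]
  100 → container 1  [load 375/950]
  200 → container 1  [load 575/950]
  275 → container 1  [load 850/950]
  775 → container 2 (new)  [load 775/950]
  200 → container 3 (new)  [load 200/950]
  250 → container 3  [load 450/950]
  100 → container 1  [load 950/950]
3 containers opened.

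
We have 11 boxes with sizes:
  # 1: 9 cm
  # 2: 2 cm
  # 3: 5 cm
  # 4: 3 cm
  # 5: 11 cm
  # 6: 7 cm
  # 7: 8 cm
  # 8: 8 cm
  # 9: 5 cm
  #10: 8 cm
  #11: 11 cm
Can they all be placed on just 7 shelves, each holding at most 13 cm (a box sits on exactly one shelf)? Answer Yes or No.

Yes

A valid assignment using 7 shelves:
  shelf 1: 11 + 2 = 13
  shelf 2: 11 = 11
  shelf 3: 9 + 3 = 12
  shelf 4: 8 + 5 = 13
  shelf 5: 8 + 5 = 13
  shelf 6: 8 = 8
  shelf 7: 7 = 7
Every load is within 13 cm, so 7 shelves suffice.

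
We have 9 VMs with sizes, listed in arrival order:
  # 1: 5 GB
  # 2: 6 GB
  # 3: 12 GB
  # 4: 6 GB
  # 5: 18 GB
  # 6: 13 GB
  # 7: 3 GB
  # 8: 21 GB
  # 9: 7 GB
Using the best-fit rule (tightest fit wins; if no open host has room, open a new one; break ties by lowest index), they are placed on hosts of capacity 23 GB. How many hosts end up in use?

5

  5 → host 1 (new)  [load 5/23]
  6 → host 1  [load 11/23]
  12 → host 1  [load 23/23]
  6 → host 2 (new)  [load 6/23]
  18 → host 3 (new)  [load 18/23]
  13 → host 2  [load 19/23]
  3 → host 2  [load 22/23]
  21 → host 4 (new)  [load 21/23]
  7 → host 5 (new)  [load 7/23]
5 hosts opened.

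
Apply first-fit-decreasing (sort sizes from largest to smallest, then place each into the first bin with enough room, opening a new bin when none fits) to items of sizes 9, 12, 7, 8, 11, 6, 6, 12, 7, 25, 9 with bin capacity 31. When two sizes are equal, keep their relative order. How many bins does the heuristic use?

4

Sorted descending: 25, 12, 12, 11, 9, 9, 8, 7, 7, 6, 6.
  25 → bin 1 (new)  [load 25/31]
  12 → bin 2 (new)  [load 12/31]
  12 → bin 2  [load 24/31]
  11 → bin 3 (new)  [load 11/31]
  9 → bin 3  [load 20/31]
  9 → bin 3  [load 29/31]
  8 → bin 4 (new)  [load 8/31]
  7 → bin 2  [load 31/31]
  7 → bin 4  [load 15/31]
  6 → bin 1  [load 31/31]
  6 → bin 4  [load 21/31]
4 bins opened.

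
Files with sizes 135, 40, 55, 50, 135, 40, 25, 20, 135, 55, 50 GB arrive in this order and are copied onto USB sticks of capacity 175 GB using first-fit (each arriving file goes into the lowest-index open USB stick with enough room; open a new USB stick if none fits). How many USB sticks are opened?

  135 → USB stick 1 (new)  [load 135/175]
  40 → USB stick 1  [load 175/175]
  55 → USB stick 2 (new)  [load 55/175]
  50 → USB stick 2  [load 105/175]
  135 → USB stick 3 (new)  [load 135/175]
  40 → USB stick 2  [load 145/175]
  25 → USB stick 2  [load 170/175]
  20 → USB stick 3  [load 155/175]
  135 → USB stick 4 (new)  [load 135/175]
  55 → USB stick 5 (new)  [load 55/175]
  50 → USB stick 5  [load 105/175]
5 USB sticks opened.

5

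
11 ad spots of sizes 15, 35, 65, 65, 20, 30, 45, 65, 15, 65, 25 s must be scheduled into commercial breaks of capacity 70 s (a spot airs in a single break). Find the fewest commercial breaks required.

7

Total = 65 + 65 + 65 + 65 + 45 + 35 + 30 + 25 + 20 + 15 + 15 = 445 s.
Lower bound: ⌈445/70⌉ = 7 commercial breaks.
A packing using 7 commercial breaks:
  break 1: 65 = 65
  break 2: 65 = 65
  break 3: 65 = 65
  break 4: 65 = 65
  break 5: 45 + 25 = 70
  break 6: 35 + 30 = 65
  break 7: 20 + 15 + 15 = 50
This matches the lower bound, so 7 is optimal.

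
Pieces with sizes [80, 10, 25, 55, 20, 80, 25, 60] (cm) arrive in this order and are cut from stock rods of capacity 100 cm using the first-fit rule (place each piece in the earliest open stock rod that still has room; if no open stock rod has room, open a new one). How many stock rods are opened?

4

  80 → stock rod 1 (new)  [load 80/100]
  10 → stock rod 1  [load 90/100]
  25 → stock rod 2 (new)  [load 25/100]
  55 → stock rod 2  [load 80/100]
  20 → stock rod 2  [load 100/100]
  80 → stock rod 3 (new)  [load 80/100]
  25 → stock rod 4 (new)  [load 25/100]
  60 → stock rod 4  [load 85/100]
4 stock rods opened.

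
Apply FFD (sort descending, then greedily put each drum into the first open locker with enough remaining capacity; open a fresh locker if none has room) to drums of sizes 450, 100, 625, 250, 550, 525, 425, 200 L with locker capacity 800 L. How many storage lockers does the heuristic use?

Sorted descending: 625, 550, 525, 450, 425, 250, 200, 100.
  625 → locker 1 (new)  [load 625/800]
  550 → locker 2 (new)  [load 550/800]
  525 → locker 3 (new)  [load 525/800]
  450 → locker 4 (new)  [load 450/800]
  425 → locker 5 (new)  [load 425/800]
  250 → locker 2  [load 800/800]
  200 → locker 3  [load 725/800]
  100 → locker 1  [load 725/800]
5 storage lockers opened.

5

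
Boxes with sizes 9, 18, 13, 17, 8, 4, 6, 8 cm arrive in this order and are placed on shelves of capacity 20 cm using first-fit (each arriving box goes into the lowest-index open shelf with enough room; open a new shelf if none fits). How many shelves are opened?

5

  9 → shelf 1 (new)  [load 9/20]
  18 → shelf 2 (new)  [load 18/20]
  13 → shelf 3 (new)  [load 13/20]
  17 → shelf 4 (new)  [load 17/20]
  8 → shelf 1  [load 17/20]
  4 → shelf 3  [load 17/20]
  6 → shelf 5 (new)  [load 6/20]
  8 → shelf 5  [load 14/20]
5 shelves opened.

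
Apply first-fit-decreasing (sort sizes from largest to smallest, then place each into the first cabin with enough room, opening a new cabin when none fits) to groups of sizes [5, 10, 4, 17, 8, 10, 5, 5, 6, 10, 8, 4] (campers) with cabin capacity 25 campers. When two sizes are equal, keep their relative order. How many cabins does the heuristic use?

4

Sorted descending: 17, 10, 10, 10, 8, 8, 6, 5, 5, 5, 4, 4.
  17 → cabin 1 (new)  [load 17/25]
  10 → cabin 2 (new)  [load 10/25]
  10 → cabin 2  [load 20/25]
  10 → cabin 3 (new)  [load 10/25]
  8 → cabin 1  [load 25/25]
  8 → cabin 3  [load 18/25]
  6 → cabin 3  [load 24/25]
  5 → cabin 2  [load 25/25]
  5 → cabin 4 (new)  [load 5/25]
  5 → cabin 4  [load 10/25]
  4 → cabin 4  [load 14/25]
  4 → cabin 4  [load 18/25]
4 cabins opened.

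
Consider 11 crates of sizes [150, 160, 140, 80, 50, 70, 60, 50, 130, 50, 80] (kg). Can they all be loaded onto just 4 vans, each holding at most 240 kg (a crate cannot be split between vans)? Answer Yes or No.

Total = 1020 kg; ⌈1020/240⌉ = 5.
At least 5 vans are required, but only 4 are allowed.

No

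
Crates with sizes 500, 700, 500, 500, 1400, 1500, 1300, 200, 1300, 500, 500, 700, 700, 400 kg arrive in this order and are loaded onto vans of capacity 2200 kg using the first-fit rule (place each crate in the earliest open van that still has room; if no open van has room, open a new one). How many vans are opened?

  500 → van 1 (new)  [load 500/2200]
  700 → van 1  [load 1200/2200]
  500 → van 1  [load 1700/2200]
  500 → van 1  [load 2200/2200]
  1400 → van 2 (new)  [load 1400/2200]
  1500 → van 3 (new)  [load 1500/2200]
  1300 → van 4 (new)  [load 1300/2200]
  200 → van 2  [load 1600/2200]
  1300 → van 5 (new)  [load 1300/2200]
  500 → van 2  [load 2100/2200]
  500 → van 3  [load 2000/2200]
  700 → van 4  [load 2000/2200]
  700 → van 5  [load 2000/2200]
  400 → van 6 (new)  [load 400/2200]
6 vans opened.

6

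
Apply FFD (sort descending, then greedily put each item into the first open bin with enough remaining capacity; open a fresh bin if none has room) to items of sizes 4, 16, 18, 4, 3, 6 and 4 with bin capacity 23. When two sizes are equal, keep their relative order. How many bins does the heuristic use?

3

Sorted descending: 18, 16, 6, 4, 4, 4, 3.
  18 → bin 1 (new)  [load 18/23]
  16 → bin 2 (new)  [load 16/23]
  6 → bin 2  [load 22/23]
  4 → bin 1  [load 22/23]
  4 → bin 3 (new)  [load 4/23]
  4 → bin 3  [load 8/23]
  3 → bin 3  [load 11/23]
3 bins opened.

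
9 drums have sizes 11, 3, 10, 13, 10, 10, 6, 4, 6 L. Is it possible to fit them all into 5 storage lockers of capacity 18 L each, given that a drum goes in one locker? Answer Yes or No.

Yes

A valid assignment using 5 storage lockers:
  locker 1: 13 + 4 = 17
  locker 2: 11 + 6 = 17
  locker 3: 10 + 6 = 16
  locker 4: 10 + 3 = 13
  locker 5: 10 = 10
Every load is within 18 L, so 5 storage lockers suffice.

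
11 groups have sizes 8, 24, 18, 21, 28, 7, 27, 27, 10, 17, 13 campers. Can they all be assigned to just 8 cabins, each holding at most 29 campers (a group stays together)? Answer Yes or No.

Yes

A valid assignment using 8 cabins:
  cabin 1: 28 = 28
  cabin 2: 27 = 27
  cabin 3: 27 = 27
  cabin 4: 24 = 24
  cabin 5: 21 + 8 = 29
  cabin 6: 18 + 10 = 28
  cabin 7: 17 + 7 = 24
  cabin 8: 13 = 13
Every load is within 29 campers, so 8 cabins suffice.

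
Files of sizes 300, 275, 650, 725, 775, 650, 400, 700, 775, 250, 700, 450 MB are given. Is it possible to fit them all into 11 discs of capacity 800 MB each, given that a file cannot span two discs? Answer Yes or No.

Yes

A valid assignment using 10 discs:
  disc 1: 775 = 775
  disc 2: 775 = 775
  disc 3: 725 = 725
  disc 4: 700 = 700
  disc 5: 700 = 700
  disc 6: 650 = 650
  disc 7: 650 = 650
  disc 8: 450 + 300 = 750
  disc 9: 400 + 275 = 675
  disc 10: 250 = 250
That uses only 10 ≤ 11, so 11 discs are enough.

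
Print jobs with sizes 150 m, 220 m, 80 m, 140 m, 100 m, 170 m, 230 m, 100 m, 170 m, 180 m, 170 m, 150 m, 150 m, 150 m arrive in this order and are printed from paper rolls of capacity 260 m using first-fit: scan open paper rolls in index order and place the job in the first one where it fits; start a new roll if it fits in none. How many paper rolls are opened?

11

  150 → roll 1 (new)  [load 150/260]
  220 → roll 2 (new)  [load 220/260]
  80 → roll 1  [load 230/260]
  140 → roll 3 (new)  [load 140/260]
  100 → roll 3  [load 240/260]
  170 → roll 4 (new)  [load 170/260]
  230 → roll 5 (new)  [load 230/260]
  100 → roll 6 (new)  [load 100/260]
  170 → roll 7 (new)  [load 170/260]
  180 → roll 8 (new)  [load 180/260]
  170 → roll 9 (new)  [load 170/260]
  150 → roll 6  [load 250/260]
  150 → roll 10 (new)  [load 150/260]
  150 → roll 11 (new)  [load 150/260]
11 paper rolls opened.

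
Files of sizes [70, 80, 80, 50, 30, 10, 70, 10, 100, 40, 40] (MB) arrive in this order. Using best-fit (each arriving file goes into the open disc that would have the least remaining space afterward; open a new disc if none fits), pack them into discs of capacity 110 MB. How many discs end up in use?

  70 → disc 1 (new)  [load 70/110]
  80 → disc 2 (new)  [load 80/110]
  80 → disc 3 (new)  [load 80/110]
  50 → disc 4 (new)  [load 50/110]
  30 → disc 2  [load 110/110]
  10 → disc 3  [load 90/110]
  70 → disc 5 (new)  [load 70/110]
  10 → disc 3  [load 100/110]
  100 → disc 6 (new)  [load 100/110]
  40 → disc 1  [load 110/110]
  40 → disc 5  [load 110/110]
6 discs opened.

6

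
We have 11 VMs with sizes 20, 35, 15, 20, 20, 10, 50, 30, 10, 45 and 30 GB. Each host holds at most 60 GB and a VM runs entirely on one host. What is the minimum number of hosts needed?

5

Total = 50 + 45 + 35 + 30 + 30 + 20 + 20 + 20 + 15 + 10 + 10 = 285 GB.
Lower bound: ⌈285/60⌉ = 5 hosts.
A packing using 5 hosts:
  host 1: 50 + 10 = 60
  host 2: 45 + 15 = 60
  host 3: 35 + 20 = 55
  host 4: 30 + 30 = 60
  host 5: 20 + 20 + 10 = 50
This matches the lower bound, so 5 is optimal.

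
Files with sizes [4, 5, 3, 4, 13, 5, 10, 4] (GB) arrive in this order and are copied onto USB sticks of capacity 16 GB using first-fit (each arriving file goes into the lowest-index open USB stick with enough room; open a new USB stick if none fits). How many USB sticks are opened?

  4 → USB stick 1 (new)  [load 4/16]
  5 → USB stick 1  [load 9/16]
  3 → USB stick 1  [load 12/16]
  4 → USB stick 1  [load 16/16]
  13 → USB stick 2 (new)  [load 13/16]
  5 → USB stick 3 (new)  [load 5/16]
  10 → USB stick 3  [load 15/16]
  4 → USB stick 4 (new)  [load 4/16]
4 USB sticks opened.

4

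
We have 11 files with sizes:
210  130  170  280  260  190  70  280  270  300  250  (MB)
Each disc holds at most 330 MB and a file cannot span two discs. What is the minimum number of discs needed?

Total = 300 + 280 + 280 + 270 + 260 + 250 + 210 + 190 + 170 + 130 + 70 = 2410 MB.
Lower bound: ⌈2410/330⌉ = 8 discs.
Also, 9 files each exceed 165 MB, and no two of those can share a disc, so at least 9 discs are needed.
A packing using 9 discs:
  disc 1: 300 = 300
  disc 2: 280 = 280
  disc 3: 280 = 280
  disc 4: 270 = 270
  disc 5: 260 + 70 = 330
  disc 6: 250 = 250
  disc 7: 210 = 210
  disc 8: 190 + 130 = 320
  disc 9: 170 = 170
This matches the lower bound, so 9 is optimal.

9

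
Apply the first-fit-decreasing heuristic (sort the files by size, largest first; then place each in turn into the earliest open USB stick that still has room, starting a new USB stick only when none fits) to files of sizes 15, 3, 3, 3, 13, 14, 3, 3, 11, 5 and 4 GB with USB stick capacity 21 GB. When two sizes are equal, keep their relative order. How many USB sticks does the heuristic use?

Sorted descending: 15, 14, 13, 11, 5, 4, 3, 3, 3, 3, 3.
  15 → USB stick 1 (new)  [load 15/21]
  14 → USB stick 2 (new)  [load 14/21]
  13 → USB stick 3 (new)  [load 13/21]
  11 → USB stick 4 (new)  [load 11/21]
  5 → USB stick 1  [load 20/21]
  4 → USB stick 2  [load 18/21]
  3 → USB stick 2  [load 21/21]
  3 → USB stick 3  [load 16/21]
  3 → USB stick 3  [load 19/21]
  3 → USB stick 4  [load 14/21]
  3 → USB stick 4  [load 17/21]
4 USB sticks opened.

4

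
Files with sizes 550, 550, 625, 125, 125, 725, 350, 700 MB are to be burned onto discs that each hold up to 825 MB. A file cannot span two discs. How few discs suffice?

6

Total = 725 + 700 + 625 + 550 + 550 + 350 + 125 + 125 = 3750 MB.
Lower bound: ⌈3750/825⌉ = 5 discs.
A packing using 6 discs:
  disc 1: 725 = 725
  disc 2: 700 + 125 = 825
  disc 3: 625 + 125 = 750
  disc 4: 550 = 550
  disc 5: 550 = 550
  disc 6: 350 = 350
No arrangement into 5 discs stays within capacity, so 6 is optimal.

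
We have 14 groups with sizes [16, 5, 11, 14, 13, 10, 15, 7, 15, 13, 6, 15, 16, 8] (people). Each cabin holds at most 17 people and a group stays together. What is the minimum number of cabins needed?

Total = 16 + 16 + 15 + 15 + 15 + 14 + 13 + 13 + 11 + 10 + 8 + 7 + 6 + 5 = 164 people.
Lower bound: ⌈164/17⌉ = 10 cabins.
A packing using 11 cabins:
  cabin 1: 16 = 16
  cabin 2: 16 = 16
  cabin 3: 15 = 15
  cabin 4: 15 = 15
  cabin 5: 15 = 15
  cabin 6: 14 = 14
  cabin 7: 13 = 13
  cabin 8: 13 = 13
  cabin 9: 11 + 6 = 17
  cabin 10: 10 + 7 = 17
  cabin 11: 8 + 5 = 13
No arrangement into 10 cabins stays within capacity, so 11 is optimal.

11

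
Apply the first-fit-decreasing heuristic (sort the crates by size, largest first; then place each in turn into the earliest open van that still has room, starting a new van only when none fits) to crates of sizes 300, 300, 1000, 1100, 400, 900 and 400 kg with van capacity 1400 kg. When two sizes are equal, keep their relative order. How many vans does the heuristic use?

Sorted descending: 1100, 1000, 900, 400, 400, 300, 300.
  1100 → van 1 (new)  [load 1100/1400]
  1000 → van 2 (new)  [load 1000/1400]
  900 → van 3 (new)  [load 900/1400]
  400 → van 2  [load 1400/1400]
  400 → van 3  [load 1300/1400]
  300 → van 1  [load 1400/1400]
  300 → van 4 (new)  [load 300/1400]
4 vans opened.

4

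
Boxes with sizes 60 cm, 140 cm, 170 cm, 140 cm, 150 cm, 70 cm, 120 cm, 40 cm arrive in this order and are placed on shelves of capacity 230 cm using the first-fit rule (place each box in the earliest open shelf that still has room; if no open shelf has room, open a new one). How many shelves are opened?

  60 → shelf 1 (new)  [load 60/230]
  140 → shelf 1  [load 200/230]
  170 → shelf 2 (new)  [load 170/230]
  140 → shelf 3 (new)  [load 140/230]
  150 → shelf 4 (new)  [load 150/230]
  70 → shelf 3  [load 210/230]
  120 → shelf 5 (new)  [load 120/230]
  40 → shelf 2  [load 210/230]
5 shelves opened.

5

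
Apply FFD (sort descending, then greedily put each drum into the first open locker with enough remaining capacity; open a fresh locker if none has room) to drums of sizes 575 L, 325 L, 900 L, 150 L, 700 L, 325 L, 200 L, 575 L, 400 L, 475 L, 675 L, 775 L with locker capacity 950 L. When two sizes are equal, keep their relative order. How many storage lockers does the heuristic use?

Sorted descending: 900, 775, 700, 675, 575, 575, 475, 400, 325, 325, 200, 150.
  900 → locker 1 (new)  [load 900/950]
  775 → locker 2 (new)  [load 775/950]
  700 → locker 3 (new)  [load 700/950]
  675 → locker 4 (new)  [load 675/950]
  575 → locker 5 (new)  [load 575/950]
  575 → locker 6 (new)  [load 575/950]
  475 → locker 7 (new)  [load 475/950]
  400 → locker 7  [load 875/950]
  325 → locker 5  [load 900/950]
  325 → locker 6  [load 900/950]
  200 → locker 3  [load 900/950]
  150 → locker 2  [load 925/950]
7 storage lockers opened.

7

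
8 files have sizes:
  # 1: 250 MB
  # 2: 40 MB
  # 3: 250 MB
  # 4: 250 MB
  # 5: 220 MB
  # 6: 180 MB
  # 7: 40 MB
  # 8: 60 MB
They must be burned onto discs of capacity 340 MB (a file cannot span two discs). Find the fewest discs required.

5

Total = 250 + 250 + 250 + 220 + 180 + 60 + 40 + 40 = 1290 MB.
Lower bound: ⌈1290/340⌉ = 4 discs.
Also, 5 files each exceed 170 MB, and no two of those can share a disc, so at least 5 discs are needed.
A packing using 5 discs:
  disc 1: 250 + 60 = 310
  disc 2: 250 + 40 + 40 = 330
  disc 3: 250 = 250
  disc 4: 220 = 220
  disc 5: 180 = 180
This matches the lower bound, so 5 is optimal.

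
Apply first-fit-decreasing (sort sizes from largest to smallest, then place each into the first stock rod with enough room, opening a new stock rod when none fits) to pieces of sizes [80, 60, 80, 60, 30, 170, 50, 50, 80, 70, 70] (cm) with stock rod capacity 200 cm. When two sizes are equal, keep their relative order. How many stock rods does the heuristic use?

Sorted descending: 170, 80, 80, 80, 70, 70, 60, 60, 50, 50, 30.
  170 → stock rod 1 (new)  [load 170/200]
  80 → stock rod 2 (new)  [load 80/200]
  80 → stock rod 2  [load 160/200]
  80 → stock rod 3 (new)  [load 80/200]
  70 → stock rod 3  [load 150/200]
  70 → stock rod 4 (new)  [load 70/200]
  60 → stock rod 4  [load 130/200]
  60 → stock rod 4  [load 190/200]
  50 → stock rod 3  [load 200/200]
  50 → stock rod 5 (new)  [load 50/200]
  30 → stock rod 1  [load 200/200]
5 stock rods opened.

5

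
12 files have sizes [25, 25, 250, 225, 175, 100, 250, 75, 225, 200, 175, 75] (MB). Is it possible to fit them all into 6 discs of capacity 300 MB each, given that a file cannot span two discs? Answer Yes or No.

Total = 1800 MB; ⌈1800/300⌉ = 6.
7 files each exceed half the capacity and cannot share a disc, forcing at least 7 discs.
At least 7 discs are required, but only 6 are allowed.

No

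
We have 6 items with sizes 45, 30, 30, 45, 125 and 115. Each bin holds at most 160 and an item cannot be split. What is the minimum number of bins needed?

Total = 125 + 115 + 45 + 45 + 30 + 30 = 390.
Lower bound: ⌈390/160⌉ = 3 bins.
A packing using 3 bins:
  bin 1: 125 + 30 = 155
  bin 2: 115 + 45 = 160
  bin 3: 45 + 30 = 75
This matches the lower bound, so 3 is optimal.

3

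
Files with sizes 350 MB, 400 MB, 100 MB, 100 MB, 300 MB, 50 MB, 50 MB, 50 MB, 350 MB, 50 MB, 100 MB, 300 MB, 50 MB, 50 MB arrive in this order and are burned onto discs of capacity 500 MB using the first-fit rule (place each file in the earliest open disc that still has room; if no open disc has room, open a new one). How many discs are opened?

5

  350 → disc 1 (new)  [load 350/500]
  400 → disc 2 (new)  [load 400/500]
  100 → disc 1  [load 450/500]
  100 → disc 2  [load 500/500]
  300 → disc 3 (new)  [load 300/500]
  50 → disc 1  [load 500/500]
  50 → disc 3  [load 350/500]
  50 → disc 3  [load 400/500]
  350 → disc 4 (new)  [load 350/500]
  50 → disc 3  [load 450/500]
  100 → disc 4  [load 450/500]
  300 → disc 5 (new)  [load 300/500]
  50 → disc 3  [load 500/500]
  50 → disc 4  [load 500/500]
5 discs opened.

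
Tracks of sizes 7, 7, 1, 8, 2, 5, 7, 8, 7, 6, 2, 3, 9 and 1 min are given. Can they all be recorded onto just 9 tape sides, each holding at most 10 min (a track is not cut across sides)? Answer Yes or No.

Yes

A valid assignment using 9 tape sides:
  side 1: 9 + 1 = 10
  side 2: 8 + 2 = 10
  side 3: 8 + 2 = 10
  side 4: 7 + 3 = 10
  side 5: 7 + 1 = 8
  side 6: 7 = 7
  side 7: 7 = 7
  side 8: 6 = 6
  side 9: 5 = 5
Every load is within 10 min, so 9 tape sides suffice.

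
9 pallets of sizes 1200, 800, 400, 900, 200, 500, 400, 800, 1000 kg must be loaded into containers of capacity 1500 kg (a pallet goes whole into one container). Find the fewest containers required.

Total = 1200 + 1000 + 900 + 800 + 800 + 500 + 400 + 400 + 200 = 6200 kg.
Lower bound: ⌈6200/1500⌉ = 5 containers.
A packing using 5 containers:
  container 1: 1200 + 200 = 1400
  container 2: 1000 + 500 = 1500
  container 3: 900 + 400 = 1300
  container 4: 800 + 400 = 1200
  container 5: 800 = 800
This matches the lower bound, so 5 is optimal.

5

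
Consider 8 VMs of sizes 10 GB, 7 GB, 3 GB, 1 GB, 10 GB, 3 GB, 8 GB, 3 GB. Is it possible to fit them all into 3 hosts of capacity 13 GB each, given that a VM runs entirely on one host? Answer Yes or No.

No

Total = 45 GB; ⌈45/13⌉ = 4.
At least 4 hosts are required, but only 3 are allowed.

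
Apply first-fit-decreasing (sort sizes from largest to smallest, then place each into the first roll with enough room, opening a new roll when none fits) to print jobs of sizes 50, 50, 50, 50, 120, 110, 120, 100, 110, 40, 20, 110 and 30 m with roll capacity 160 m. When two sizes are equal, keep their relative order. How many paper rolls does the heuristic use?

7

Sorted descending: 120, 120, 110, 110, 110, 100, 50, 50, 50, 50, 40, 30, 20.
  120 → roll 1 (new)  [load 120/160]
  120 → roll 2 (new)  [load 120/160]
  110 → roll 3 (new)  [load 110/160]
  110 → roll 4 (new)  [load 110/160]
  110 → roll 5 (new)  [load 110/160]
  100 → roll 6 (new)  [load 100/160]
  50 → roll 3  [load 160/160]
  50 → roll 4  [load 160/160]
  50 → roll 5  [load 160/160]
  50 → roll 6  [load 150/160]
  40 → roll 1  [load 160/160]
  30 → roll 2  [load 150/160]
  20 → roll 7 (new)  [load 20/160]
7 paper rolls opened.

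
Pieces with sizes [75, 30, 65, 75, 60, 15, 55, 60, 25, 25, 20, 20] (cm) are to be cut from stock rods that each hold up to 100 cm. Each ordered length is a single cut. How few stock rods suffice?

Total = 75 + 75 + 65 + 60 + 60 + 55 + 30 + 25 + 25 + 20 + 20 + 15 = 525 cm.
Lower bound: ⌈525/100⌉ = 6 stock rods.
A packing using 6 stock rods:
  stock rod 1: 75 + 25 = 100
  stock rod 2: 75 + 25 = 100
  stock rod 3: 65 + 30 = 95
  stock rod 4: 60 + 20 + 20 = 100
  stock rod 5: 60 + 15 = 75
  stock rod 6: 55 = 55
This matches the lower bound, so 6 is optimal.

6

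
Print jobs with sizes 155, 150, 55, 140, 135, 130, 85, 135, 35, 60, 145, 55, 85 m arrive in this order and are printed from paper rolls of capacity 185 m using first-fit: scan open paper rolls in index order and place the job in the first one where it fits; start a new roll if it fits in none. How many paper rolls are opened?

9

  155 → roll 1 (new)  [load 155/185]
  150 → roll 2 (new)  [load 150/185]
  55 → roll 3 (new)  [load 55/185]
  140 → roll 4 (new)  [load 140/185]
  135 → roll 5 (new)  [load 135/185]
  130 → roll 3  [load 185/185]
  85 → roll 6 (new)  [load 85/185]
  135 → roll 7 (new)  [load 135/185]
  35 → roll 2  [load 185/185]
  60 → roll 6  [load 145/185]
  145 → roll 8 (new)  [load 145/185]
  55 → roll 9 (new)  [load 55/185]
  85 → roll 9  [load 140/185]
9 paper rolls opened.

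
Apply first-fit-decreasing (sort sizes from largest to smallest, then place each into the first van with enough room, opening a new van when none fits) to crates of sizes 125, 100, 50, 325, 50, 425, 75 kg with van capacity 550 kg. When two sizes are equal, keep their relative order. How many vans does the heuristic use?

3

Sorted descending: 425, 325, 125, 100, 75, 50, 50.
  425 → van 1 (new)  [load 425/550]
  325 → van 2 (new)  [load 325/550]
  125 → van 1  [load 550/550]
  100 → van 2  [load 425/550]
  75 → van 2  [load 500/550]
  50 → van 2  [load 550/550]
  50 → van 3 (new)  [load 50/550]
3 vans opened.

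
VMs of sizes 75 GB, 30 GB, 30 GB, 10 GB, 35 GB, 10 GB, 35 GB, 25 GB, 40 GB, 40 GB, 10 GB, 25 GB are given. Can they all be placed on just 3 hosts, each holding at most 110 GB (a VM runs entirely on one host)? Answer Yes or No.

No

Total = 365 GB; ⌈365/110⌉ = 4.
At least 4 hosts are required, but only 3 are allowed.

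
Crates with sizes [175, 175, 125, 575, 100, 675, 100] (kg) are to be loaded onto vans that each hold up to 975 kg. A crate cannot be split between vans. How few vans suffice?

Total = 675 + 575 + 175 + 175 + 125 + 100 + 100 = 1925 kg.
Lower bound: ⌈1925/975⌉ = 2 vans.
A packing using 2 vans:
  van 1: 675 + 175 + 125 = 975
  van 2: 575 + 175 + 100 + 100 = 950
This matches the lower bound, so 2 is optimal.

2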